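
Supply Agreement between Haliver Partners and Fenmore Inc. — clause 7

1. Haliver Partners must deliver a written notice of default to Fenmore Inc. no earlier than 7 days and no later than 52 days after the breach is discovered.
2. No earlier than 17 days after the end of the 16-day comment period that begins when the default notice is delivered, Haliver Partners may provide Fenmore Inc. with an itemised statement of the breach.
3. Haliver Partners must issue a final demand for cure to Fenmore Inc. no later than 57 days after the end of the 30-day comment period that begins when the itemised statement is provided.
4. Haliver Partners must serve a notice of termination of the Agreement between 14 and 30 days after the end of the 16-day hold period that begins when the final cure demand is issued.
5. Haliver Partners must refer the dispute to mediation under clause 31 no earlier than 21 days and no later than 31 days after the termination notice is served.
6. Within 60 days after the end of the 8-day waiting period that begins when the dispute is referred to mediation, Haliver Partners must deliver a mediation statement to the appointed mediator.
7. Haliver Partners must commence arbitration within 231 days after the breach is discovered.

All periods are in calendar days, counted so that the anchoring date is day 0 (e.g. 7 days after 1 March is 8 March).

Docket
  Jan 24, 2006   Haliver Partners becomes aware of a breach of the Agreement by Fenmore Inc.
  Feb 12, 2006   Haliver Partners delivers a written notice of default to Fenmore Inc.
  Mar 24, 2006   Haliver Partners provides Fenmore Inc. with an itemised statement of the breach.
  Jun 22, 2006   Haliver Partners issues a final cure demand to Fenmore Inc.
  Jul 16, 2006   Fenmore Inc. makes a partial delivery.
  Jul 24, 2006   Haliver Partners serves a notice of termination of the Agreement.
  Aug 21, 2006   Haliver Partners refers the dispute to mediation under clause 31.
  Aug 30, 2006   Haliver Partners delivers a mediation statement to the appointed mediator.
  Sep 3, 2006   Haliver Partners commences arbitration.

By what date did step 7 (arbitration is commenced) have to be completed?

Step 7 runs from Jan 24, 2006, when the breach is discovered. 231 days after Jan 24, 2006 is Sep 12, 2006.

Sep 12, 2006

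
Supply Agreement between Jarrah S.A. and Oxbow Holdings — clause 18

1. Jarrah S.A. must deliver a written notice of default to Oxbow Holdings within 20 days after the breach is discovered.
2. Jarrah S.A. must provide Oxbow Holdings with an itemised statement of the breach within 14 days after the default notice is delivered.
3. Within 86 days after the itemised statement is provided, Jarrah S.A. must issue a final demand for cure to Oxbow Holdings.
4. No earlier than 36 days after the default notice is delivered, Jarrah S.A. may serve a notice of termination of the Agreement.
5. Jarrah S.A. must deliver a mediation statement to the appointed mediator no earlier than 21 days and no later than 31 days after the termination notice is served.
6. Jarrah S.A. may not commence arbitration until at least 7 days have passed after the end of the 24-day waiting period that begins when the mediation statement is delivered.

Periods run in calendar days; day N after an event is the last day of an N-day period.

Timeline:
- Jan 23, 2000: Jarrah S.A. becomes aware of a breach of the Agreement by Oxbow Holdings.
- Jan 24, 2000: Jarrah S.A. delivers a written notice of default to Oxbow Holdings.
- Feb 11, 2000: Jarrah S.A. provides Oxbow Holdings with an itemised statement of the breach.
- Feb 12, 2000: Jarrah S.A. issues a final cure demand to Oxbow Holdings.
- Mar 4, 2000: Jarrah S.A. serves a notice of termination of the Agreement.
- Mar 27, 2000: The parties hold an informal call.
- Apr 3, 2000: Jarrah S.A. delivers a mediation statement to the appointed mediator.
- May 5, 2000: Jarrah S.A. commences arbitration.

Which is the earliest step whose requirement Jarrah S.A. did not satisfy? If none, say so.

Step 2

Step 1 — counting 20 days from Jan 23, 2000 (when the breach is discovered) gives a deadline of Feb 12, 2000; completed Jan 24, 2000, before the deadline.
Step 2 — counting 14 days from Jan 24, 2000 (when the default notice is delivered) gives a deadline of Feb 7, 2000; not done until Feb 11, 2000, 4 days after the deadline.
No need to go further; step 2 was not satisfied.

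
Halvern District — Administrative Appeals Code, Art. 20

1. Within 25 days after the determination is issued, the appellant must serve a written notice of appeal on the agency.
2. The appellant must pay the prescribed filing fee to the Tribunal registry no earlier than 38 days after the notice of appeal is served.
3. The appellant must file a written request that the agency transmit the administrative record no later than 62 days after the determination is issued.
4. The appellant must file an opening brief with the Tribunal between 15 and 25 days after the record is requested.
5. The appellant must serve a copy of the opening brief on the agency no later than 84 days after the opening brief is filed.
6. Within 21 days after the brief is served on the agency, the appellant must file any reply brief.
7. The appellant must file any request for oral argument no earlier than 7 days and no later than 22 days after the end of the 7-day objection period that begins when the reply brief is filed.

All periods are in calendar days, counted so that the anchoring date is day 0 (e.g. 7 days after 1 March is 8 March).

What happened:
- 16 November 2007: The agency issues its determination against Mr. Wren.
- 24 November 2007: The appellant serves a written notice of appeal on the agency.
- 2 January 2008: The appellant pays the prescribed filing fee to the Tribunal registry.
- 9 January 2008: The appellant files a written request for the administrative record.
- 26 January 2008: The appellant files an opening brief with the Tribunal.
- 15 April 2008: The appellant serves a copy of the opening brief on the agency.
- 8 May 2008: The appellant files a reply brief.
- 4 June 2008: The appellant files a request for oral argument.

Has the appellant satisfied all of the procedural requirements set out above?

Step 1 — counting 25 days from 16 November 2007 (when the determination is issued) gives a deadline of 11 December 2007; 24 November 2007 is within that limit.
Step 2 — must wait 38 days from 24 November 2007 (when the notice of appeal is served), so not before 1 January 2008; done 2 January 2008, after the minimum wait.
Step 3 — counting 62 days from 16 November 2007 (when the determination is issued) gives a deadline of 17 January 2008; 9 January 2008 is within that limit.
Step 4 — 15 and 25 days from 9 January 2008 (when the record is requested) are 24 January 2008 and 3 February 2008 respectively; 26 January 2008 falls inside that range.
Step 5 — counting 84 days from 26 January 2008 (when the opening brief is filed) gives a deadline of 19 April 2008; completed 15 April 2008, before the deadline.
Step 6 — counting 21 days from 15 April 2008 (when the brief is served on the agency) gives a deadline of 6 May 2008; not done until 8 May 2008, 2 days after the deadline.

No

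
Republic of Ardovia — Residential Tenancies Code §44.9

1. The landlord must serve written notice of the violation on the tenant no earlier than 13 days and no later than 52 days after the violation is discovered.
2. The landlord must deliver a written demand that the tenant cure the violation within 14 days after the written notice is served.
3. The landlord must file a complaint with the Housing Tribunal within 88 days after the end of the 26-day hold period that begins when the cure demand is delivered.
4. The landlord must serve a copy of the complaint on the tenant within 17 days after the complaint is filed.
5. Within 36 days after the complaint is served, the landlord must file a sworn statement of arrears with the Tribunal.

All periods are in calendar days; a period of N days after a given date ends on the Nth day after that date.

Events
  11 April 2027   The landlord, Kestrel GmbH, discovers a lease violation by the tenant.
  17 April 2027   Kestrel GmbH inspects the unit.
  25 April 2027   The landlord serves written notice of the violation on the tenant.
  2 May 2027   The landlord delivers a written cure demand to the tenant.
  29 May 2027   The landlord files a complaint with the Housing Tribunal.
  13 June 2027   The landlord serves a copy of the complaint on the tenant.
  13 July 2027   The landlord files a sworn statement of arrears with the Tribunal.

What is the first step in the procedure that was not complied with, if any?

None — every step was satisfied

(1) the permitted window runs from 11 April 2027 + 13 = 24 April 2027 to 11 April 2027 + 52 = 2 June 2027; 25 April 2027 falls inside that range.
(2) due by 25 April 2027 + 14 days = 9 May 2027; done 2 May 2027 — timely.
(3) due by 28 May 2027 + 88 days = 24 August 2027; 29 May 2027 is within that limit.
(4) due by 29 May 2027 + 17 days = 15 June 2027; done 13 June 2027 — timely.
(5) due by 13 June 2027 + 36 days = 19 July 2027; completed 13 July 2027, before the deadline.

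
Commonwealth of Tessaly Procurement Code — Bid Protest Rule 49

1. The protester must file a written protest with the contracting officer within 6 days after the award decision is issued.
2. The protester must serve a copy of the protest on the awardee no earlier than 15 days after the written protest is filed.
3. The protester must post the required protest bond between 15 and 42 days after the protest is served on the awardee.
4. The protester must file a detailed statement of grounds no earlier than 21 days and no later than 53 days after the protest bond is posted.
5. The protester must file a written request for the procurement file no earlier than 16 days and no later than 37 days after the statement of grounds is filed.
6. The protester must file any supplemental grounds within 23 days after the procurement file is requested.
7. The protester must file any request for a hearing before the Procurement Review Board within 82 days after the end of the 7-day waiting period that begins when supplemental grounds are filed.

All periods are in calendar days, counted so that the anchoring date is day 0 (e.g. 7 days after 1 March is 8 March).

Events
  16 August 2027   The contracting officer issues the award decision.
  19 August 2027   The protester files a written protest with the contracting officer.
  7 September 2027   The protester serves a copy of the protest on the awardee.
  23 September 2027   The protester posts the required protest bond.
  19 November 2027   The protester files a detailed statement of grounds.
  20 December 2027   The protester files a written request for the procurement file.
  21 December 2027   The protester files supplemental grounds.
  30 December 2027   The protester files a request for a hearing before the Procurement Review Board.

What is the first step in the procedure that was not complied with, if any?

Step 1 — counting 6 days from 16 August 2027 (when the award decision is issued) gives a deadline of 22 August 2027; done 19 August 2027 — timely.
Step 2 — must wait 15 days from 19 August 2027 (when the written protest is filed), so not before 3 September 2027; done 7 September 2027 — permitted.
Step 3 — 15 and 42 days from 7 September 2027 (when the protest is served on the awardee) are 22 September 2027 and 19 October 2027 respectively; 23 September 2027 falls inside that range.
Step 4 — 21 and 53 days from 23 September 2027 (when the protest bond is posted) are 14 October 2027 and 15 November 2027 respectively; done 19 November 2027 — 4 days after the window closed.
The procedure was therefore not followed at step 4.

Step 4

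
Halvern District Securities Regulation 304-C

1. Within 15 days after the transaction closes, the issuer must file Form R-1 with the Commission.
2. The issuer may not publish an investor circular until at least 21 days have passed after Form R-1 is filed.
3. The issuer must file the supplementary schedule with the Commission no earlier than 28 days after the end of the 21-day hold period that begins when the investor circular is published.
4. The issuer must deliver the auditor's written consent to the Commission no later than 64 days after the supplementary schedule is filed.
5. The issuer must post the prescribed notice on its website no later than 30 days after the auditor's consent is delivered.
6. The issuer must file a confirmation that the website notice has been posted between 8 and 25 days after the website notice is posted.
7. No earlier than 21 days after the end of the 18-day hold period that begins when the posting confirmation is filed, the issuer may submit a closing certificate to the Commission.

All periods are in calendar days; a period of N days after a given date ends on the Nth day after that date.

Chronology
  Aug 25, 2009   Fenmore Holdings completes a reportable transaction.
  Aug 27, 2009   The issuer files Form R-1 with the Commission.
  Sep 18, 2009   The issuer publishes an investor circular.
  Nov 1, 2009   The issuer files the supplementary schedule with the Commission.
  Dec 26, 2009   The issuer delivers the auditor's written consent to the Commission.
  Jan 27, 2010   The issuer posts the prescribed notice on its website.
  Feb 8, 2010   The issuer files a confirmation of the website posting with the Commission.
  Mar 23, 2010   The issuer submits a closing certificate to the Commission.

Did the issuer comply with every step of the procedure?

(1) due by Aug 25, 2009 + 15 days = Sep 9, 2009; done Aug 27, 2009 — timely.
(2) permitted from Aug 27, 2009 + 21 days = Sep 17, 2009 onward; Sep 18, 2009 is on or after that date.
(3) permitted from Oct 9, 2009 + 28 days = Nov 6, 2009 onward; Nov 1, 2009 is 5 days before the earliest permitted date.

No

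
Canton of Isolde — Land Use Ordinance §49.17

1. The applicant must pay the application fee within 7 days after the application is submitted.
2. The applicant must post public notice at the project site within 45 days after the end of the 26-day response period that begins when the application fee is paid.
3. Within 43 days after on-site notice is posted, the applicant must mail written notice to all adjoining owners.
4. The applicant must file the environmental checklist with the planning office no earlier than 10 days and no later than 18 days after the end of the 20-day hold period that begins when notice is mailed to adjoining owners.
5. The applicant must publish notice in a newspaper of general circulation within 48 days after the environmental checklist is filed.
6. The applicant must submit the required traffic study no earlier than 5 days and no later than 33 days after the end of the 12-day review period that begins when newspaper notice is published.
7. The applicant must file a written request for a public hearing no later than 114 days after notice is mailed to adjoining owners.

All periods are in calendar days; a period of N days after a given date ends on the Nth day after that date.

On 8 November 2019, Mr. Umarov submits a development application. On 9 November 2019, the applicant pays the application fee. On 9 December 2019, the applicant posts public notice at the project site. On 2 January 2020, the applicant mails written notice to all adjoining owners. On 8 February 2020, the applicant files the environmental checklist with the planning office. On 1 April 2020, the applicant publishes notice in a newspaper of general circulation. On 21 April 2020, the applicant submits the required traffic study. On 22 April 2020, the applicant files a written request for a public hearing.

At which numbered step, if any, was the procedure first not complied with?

Step 1: 7 days after 8 November 2019 (when the application is submitted) is 15 November 2019; 9 November 2019 is within that limit.
Step 2: 45 days after 5 December 2019 (end of the 26-day response period, which began when the application fee is paid on 9 November 2019) is 19 January 2020; completed 9 December 2019, before the deadline.
Step 3: 43 days after 9 December 2019 (when on-site notice is posted) is 21 January 2020; done 2 January 2020 — timely.
Step 4: the window is 10–18 days after 22 January 2020 (end of the 20-day hold period, which began when notice is mailed to adjoining owners on 2 January 2020), so 1 February 2020 through 9 February 2020; done 8 February 2020, which is between those dates.
Step 5: 48 days after 8 February 2020 (when the environmental checklist is filed) is 27 March 2020; 1 April 2020 misses that deadline by 5 days.

Step 5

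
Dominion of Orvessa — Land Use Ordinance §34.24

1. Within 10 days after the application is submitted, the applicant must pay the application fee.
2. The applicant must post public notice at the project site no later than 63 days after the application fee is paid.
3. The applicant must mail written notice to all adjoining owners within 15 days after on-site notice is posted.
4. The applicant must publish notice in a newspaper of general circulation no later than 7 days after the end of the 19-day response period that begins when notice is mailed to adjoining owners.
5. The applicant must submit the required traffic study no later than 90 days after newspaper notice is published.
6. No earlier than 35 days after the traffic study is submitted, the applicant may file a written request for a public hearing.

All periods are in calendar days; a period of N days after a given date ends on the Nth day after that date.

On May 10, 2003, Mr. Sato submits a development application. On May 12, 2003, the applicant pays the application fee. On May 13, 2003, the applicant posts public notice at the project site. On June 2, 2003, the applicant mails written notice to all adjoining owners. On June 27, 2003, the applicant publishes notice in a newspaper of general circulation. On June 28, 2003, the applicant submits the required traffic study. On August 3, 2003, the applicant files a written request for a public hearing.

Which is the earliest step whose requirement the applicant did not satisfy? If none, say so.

Step 1 — counting 10 days from May 10, 2003 (when the application is submitted) gives a deadline of May 20, 2003; completed May 12, 2003, before the deadline.
Step 2 — counting 63 days from May 12, 2003 (when the application fee is paid) gives a deadline of July 14, 2003; done May 13, 2003 — timely.
Step 3 — counting 15 days from May 13, 2003 (when on-site notice is posted) gives a deadline of May 28, 2003; not done until June 2, 2003, 5 days after the deadline.

Step 3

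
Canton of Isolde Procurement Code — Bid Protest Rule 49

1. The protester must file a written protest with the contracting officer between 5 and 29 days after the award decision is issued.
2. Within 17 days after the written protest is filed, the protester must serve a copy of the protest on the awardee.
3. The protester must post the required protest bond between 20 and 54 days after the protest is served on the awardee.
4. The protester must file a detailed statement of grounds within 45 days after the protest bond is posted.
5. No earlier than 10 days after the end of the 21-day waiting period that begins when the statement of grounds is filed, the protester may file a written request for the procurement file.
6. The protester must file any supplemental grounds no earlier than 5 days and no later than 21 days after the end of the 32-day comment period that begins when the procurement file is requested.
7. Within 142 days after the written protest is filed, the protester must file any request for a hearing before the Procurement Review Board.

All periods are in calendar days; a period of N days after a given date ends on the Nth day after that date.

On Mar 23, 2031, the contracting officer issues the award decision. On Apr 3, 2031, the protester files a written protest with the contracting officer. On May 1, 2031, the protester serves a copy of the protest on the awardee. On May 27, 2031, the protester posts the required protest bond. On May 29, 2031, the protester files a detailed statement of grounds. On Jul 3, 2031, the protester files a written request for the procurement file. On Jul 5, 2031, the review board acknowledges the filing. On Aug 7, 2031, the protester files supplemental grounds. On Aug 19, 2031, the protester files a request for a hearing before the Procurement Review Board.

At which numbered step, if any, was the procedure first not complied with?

Step 1 — 5 and 29 days from Mar 23, 2031 (when the award decision is issued) are Mar 28, 2031 and Apr 21, 2031 respectively; Apr 3, 2031 falls inside that range.
Step 2 — counting 17 days from Apr 3, 2031 (when the written protest is filed) gives a deadline of Apr 20, 2031; May 1, 2031 misses that deadline by 11 days.

Step 2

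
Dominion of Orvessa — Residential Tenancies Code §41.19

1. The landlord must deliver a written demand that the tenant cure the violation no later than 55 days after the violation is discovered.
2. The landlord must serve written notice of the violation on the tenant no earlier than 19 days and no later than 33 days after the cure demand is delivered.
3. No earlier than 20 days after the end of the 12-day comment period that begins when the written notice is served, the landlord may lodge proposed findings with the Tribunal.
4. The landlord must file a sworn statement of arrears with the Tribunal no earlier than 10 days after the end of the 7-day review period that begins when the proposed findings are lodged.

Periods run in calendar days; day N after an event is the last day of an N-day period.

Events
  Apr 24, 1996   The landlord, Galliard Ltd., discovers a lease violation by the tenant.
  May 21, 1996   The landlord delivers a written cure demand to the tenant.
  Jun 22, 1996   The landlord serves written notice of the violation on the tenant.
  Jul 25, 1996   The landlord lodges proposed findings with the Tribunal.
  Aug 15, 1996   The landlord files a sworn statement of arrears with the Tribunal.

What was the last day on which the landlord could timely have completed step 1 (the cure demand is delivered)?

Jun 18, 1996

Step 1 runs from Apr 24, 1996, when the violation is discovered. 55 days after Apr 24, 1996 is Jun 18, 1996.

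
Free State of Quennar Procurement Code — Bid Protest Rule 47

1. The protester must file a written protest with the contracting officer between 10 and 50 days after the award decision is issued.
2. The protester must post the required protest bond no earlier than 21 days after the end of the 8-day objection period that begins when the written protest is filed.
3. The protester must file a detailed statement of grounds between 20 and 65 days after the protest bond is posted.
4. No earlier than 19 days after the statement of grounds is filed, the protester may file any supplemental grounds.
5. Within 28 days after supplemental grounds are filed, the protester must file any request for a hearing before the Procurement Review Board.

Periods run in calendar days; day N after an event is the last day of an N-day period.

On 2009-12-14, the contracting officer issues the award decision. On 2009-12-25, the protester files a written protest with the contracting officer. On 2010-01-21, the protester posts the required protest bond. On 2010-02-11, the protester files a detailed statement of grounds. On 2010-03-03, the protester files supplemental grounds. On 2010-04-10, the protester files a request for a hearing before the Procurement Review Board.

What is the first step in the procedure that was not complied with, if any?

Step 2

Step 1 — 10 and 50 days from 2009-12-14 (when the award decision is issued) are 2009-12-24 and 2010-02-02 respectively; done 2009-12-25, which is between those dates.
Step 2 — must wait 21 days from 2010-01-02 (end of the 8-day objection period, which began when the written protest is filed on 2009-12-25), so not before 2010-01-23; 2010-01-21 is 2 days before the earliest permitted date.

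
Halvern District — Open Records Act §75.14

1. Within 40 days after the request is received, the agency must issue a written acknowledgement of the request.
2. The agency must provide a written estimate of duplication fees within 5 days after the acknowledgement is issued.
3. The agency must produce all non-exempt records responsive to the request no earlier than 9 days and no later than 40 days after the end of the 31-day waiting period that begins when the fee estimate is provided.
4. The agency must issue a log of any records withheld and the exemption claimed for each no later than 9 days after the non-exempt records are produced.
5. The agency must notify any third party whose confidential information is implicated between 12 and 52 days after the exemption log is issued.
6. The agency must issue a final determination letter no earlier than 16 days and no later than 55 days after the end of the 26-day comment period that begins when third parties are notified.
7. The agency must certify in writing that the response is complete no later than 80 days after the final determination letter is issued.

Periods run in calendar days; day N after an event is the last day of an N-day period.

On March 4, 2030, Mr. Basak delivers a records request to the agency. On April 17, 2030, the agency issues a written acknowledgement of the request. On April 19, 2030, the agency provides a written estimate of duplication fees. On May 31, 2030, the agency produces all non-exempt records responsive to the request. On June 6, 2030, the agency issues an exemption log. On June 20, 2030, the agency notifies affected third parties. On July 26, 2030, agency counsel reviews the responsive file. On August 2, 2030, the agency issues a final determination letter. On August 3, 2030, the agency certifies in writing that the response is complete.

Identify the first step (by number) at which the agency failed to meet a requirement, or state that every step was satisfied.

Step 1 — counting 40 days from March 4, 2030 (when the request is received) gives a deadline of April 13, 2030; done April 17, 2030 — 4 days late.
That is the first point of non-compliance.

Step 1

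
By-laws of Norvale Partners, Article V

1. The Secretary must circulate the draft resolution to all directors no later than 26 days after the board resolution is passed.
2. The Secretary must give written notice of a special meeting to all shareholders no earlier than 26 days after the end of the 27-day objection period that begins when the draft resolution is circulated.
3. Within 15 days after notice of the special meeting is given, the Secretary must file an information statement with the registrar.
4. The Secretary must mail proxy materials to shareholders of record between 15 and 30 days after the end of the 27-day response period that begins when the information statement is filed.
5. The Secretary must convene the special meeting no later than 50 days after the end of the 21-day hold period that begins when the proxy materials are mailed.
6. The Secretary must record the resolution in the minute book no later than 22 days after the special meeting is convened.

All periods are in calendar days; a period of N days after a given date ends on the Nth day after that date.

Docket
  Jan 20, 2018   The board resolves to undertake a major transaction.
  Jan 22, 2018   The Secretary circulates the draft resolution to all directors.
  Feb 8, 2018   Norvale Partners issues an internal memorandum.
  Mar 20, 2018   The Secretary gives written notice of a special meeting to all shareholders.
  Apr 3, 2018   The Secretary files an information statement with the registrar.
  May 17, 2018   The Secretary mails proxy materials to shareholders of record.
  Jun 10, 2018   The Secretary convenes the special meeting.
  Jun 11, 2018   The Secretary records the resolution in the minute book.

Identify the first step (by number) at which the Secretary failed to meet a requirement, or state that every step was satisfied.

Step 1: 26 days after Jan 20, 2018 (when the board resolution is passed) is Feb 15, 2018; completed Jan 22, 2018, before the deadline.
Step 2: the earliest permitted date is 26 days after Feb 18, 2018 (end of the 27-day objection period, which began when the draft resolution is circulated on Jan 22, 2018), i.e. Mar 16, 2018; Mar 20, 2018 is on or after that date.
Step 3: 15 days after Mar 20, 2018 (when notice of the special meeting is given) is Apr 4, 2018; done Apr 3, 2018 — timely.
Step 4: the window is 15–30 days after Apr 30, 2018 (end of the 27-day response period, which began when the information statement is filed on Apr 3, 2018), so May 15, 2018 through May 30, 2018; done May 17, 2018, which is between those dates.
Step 5: 50 days after Jun 7, 2018 (end of the 21-day hold period, which began when the proxy materials are mailed on May 17, 2018) is Jul 27, 2018; Jun 10, 2018 is within that limit.
Step 6: 22 days after Jun 10, 2018 (when the special meeting is convened) is Jul 2, 2018; Jun 11, 2018 is within that limit.

None — every step was satisfied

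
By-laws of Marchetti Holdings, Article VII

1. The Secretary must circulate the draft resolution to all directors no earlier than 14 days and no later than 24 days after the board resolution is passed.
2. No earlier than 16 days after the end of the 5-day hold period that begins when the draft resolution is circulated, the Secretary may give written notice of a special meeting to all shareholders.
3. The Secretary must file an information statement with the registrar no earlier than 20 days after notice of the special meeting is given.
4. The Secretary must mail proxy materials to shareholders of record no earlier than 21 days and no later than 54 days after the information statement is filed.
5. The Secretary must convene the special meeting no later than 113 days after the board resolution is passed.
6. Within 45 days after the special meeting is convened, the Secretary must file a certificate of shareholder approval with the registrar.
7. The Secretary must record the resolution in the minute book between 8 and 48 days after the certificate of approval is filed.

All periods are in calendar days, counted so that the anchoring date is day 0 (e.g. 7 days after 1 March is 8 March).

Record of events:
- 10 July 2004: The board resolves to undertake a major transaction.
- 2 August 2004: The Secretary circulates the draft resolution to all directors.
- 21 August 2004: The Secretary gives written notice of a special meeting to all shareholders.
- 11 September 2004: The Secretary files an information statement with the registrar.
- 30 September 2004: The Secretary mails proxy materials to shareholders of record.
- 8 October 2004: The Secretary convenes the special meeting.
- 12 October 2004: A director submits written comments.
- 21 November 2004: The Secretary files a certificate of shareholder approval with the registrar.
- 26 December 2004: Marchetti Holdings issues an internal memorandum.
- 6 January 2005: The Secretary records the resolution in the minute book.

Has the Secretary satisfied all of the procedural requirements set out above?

No

Step 1: the window is 14–24 days after 10 July 2004 (when the board resolution is passed), so 24 July 2004 through 3 August 2004; 2 August 2004 falls inside that range.
Step 2: the earliest permitted date is 16 days after 7 August 2004 (end of the 5-day hold period, which began when the draft resolution is circulated on 2 August 2004), i.e. 23 August 2004; acted on 21 August 2004, 2 days prematurely.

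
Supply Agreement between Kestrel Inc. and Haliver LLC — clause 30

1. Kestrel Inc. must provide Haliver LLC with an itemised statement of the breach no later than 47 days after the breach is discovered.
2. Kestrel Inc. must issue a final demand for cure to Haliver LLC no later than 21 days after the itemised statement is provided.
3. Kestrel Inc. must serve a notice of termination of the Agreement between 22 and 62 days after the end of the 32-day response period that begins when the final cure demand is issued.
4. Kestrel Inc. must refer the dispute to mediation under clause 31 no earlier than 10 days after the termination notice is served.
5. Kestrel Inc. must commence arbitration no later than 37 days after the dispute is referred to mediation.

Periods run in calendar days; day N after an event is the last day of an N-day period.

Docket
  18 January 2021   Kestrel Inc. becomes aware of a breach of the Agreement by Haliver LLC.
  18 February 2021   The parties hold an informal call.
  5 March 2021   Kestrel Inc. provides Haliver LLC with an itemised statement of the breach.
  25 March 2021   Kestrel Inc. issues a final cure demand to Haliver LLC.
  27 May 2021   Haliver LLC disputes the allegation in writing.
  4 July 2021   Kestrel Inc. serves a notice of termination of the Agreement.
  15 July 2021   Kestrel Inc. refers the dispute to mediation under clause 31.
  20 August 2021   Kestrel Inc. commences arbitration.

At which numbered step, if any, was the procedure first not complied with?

Step 3

(1) due by 18 January 2021 + 47 days = 6 March 2021; completed 5 March 2021, before the deadline.
(2) due by 5 March 2021 + 21 days = 26 March 2021; done 25 March 2021 — timely.
(3) the permitted window runs from 26 April 2021 + 22 = 18 May 2021 to 26 April 2021 + 62 = 27 June 2021; done 4 July 2021 — 7 days after the window closed.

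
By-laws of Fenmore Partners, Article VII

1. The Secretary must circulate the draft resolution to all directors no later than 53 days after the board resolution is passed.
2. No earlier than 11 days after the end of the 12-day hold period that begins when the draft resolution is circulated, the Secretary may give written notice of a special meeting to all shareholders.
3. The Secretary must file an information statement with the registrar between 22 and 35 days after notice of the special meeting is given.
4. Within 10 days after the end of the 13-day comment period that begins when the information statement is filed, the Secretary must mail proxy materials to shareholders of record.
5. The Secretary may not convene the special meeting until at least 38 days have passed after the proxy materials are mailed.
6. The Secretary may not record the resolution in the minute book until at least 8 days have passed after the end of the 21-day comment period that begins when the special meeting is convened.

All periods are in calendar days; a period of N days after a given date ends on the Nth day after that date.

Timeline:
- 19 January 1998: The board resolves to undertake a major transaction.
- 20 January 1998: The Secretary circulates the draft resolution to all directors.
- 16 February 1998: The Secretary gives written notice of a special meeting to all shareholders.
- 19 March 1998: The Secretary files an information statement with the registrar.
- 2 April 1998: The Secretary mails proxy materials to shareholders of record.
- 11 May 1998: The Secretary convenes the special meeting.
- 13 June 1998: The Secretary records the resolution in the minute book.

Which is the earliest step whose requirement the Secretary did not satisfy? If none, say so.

None — every step was satisfied

(1) due by 19 January 1998 + 53 days = 13 March 1998; completed 20 January 1998, before the deadline.
(2) permitted from 1 February 1998 + 11 days = 12 February 1998 onward; done 16 February 1998, after the minimum wait.
(3) the permitted window runs from 16 February 1998 + 22 = 10 March 1998 to 16 February 1998 + 35 = 23 March 1998; done 19 March 1998 — within the window.
(4) due by 1 April 1998 + 10 days = 11 April 1998; completed 2 April 1998, before the deadline.
(5) permitted from 2 April 1998 + 38 days = 10 May 1998 onward; done 11 May 1998, after the minimum wait.
(6) permitted from 1 June 1998 + 8 days = 9 June 1998 onward; 13 June 1998 is on or after that date.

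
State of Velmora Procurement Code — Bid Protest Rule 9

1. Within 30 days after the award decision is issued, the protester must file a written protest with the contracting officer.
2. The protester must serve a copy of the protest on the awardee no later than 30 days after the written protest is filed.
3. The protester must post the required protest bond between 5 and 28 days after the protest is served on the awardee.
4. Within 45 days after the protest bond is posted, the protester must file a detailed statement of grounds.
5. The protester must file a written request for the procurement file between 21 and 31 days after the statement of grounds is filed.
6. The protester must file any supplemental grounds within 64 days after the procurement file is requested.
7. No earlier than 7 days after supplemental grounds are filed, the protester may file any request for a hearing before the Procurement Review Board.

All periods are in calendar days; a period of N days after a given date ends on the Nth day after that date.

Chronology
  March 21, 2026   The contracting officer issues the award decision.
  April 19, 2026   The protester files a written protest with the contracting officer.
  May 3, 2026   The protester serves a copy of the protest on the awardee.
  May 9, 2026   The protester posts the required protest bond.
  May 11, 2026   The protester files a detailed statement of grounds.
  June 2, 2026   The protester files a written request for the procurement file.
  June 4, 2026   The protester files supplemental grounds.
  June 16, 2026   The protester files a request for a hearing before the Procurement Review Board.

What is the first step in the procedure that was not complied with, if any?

(1) due by March 21, 2026 + 30 days = April 20, 2026; done April 19, 2026 — timely.
(2) due by April 19, 2026 + 30 days = May 19, 2026; completed May 3, 2026, before the deadline.
(3) the permitted window runs from May 3, 2026 + 5 = May 8, 2026 to May 3, 2026 + 28 = May 31, 2026; May 9, 2026 falls inside that range.
(4) due by May 9, 2026 + 45 days = June 23, 2026; completed May 11, 2026, before the deadline.
(5) the permitted window runs from May 11, 2026 + 21 = June 1, 2026 to May 11, 2026 + 31 = June 11, 2026; done June 2, 2026, which is between those dates.
(6) due by June 2, 2026 + 64 days = August 5, 2026; June 4, 2026 is within that limit.
(7) permitted from June 4, 2026 + 7 days = June 11, 2026 onward; done June 16, 2026 — permitted.

None — every step was satisfied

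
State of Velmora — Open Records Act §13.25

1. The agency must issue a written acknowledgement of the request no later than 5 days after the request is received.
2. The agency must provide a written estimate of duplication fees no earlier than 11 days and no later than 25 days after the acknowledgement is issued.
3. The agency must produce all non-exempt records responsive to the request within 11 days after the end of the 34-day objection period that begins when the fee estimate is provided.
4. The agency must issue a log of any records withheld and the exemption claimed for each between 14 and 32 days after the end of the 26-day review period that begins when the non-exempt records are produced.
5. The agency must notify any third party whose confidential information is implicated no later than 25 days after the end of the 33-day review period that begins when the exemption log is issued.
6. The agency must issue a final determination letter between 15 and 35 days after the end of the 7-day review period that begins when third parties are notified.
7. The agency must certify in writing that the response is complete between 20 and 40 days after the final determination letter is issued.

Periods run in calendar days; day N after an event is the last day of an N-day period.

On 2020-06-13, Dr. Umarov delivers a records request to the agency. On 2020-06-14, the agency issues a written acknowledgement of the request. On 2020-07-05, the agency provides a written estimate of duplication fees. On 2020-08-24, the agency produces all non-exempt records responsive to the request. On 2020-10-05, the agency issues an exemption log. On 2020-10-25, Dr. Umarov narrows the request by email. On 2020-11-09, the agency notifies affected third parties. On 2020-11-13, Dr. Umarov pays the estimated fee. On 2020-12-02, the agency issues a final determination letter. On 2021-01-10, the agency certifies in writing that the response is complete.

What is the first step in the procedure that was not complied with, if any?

Step 1: 5 days after 2020-06-13 (when the request is received) is 2020-06-18; 2020-06-14 is within that limit.
Step 2: the window is 11–25 days after 2020-06-14 (when the acknowledgement is issued), so 2020-06-25 through 2020-07-09; done 2020-07-05, which is between those dates.
Step 3: 11 days after 2020-08-08 (end of the 34-day objection period, which began when the fee estimate is provided on 2020-07-05) is 2020-08-19; not done until 2020-08-24, 5 days after the deadline.
No need to go further; step 3 was not satisfied.

Step 3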